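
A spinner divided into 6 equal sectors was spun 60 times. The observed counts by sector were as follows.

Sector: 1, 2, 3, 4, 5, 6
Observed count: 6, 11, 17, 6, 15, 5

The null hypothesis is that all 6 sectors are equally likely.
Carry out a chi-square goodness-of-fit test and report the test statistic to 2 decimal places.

13.20

Expected count for each of the 6 categories: 60/6 = 10.
cat         O        E   (O−E)²/E
1           6       10      1.600
2          11       10      0.100
3          17       10      4.900
4           6       10      1.600
5          15       10      2.500
6           5       10      2.500
Sum = 13.20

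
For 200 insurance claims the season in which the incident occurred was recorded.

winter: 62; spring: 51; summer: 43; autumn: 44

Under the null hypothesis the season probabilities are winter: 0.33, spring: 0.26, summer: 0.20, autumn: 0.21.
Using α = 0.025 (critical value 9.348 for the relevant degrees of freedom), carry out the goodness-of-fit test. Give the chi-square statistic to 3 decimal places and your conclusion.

0.582; do not reject

Expected counts E_i = n·p_i: 200×0.33 = 66, 200×0.26 = 52, 200×0.20 = 40, 200×0.21 = 42.
χ² = (62−66)²/66 + (51−52)²/52 + (43−40)²/40 + (44−42)²/42
   = 0.2424 + 0.0192 + 0.2250 + 0.0952
Sum = 0.582
df = 3. Since 0.582 < 9.348, we do not reject H₀.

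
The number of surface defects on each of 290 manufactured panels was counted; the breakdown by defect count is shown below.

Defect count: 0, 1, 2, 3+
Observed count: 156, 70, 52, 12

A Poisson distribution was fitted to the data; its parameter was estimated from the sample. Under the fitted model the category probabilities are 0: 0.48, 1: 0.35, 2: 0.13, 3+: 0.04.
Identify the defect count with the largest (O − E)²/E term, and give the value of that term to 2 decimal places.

1, 9.78

Expected counts E_i = n·p_i: 290×0.48 = 139.2, 290×0.35 = 101.5, 290×0.13 = 37.7, 290×0.04 = 11.6.
χ² = (156−139.2)²/139.2 + (70−101.5)²/101.5 + (52−37.7)²/37.7 + (12−11.6)²/11.6
   = 2.028 + 9.776 + 5.424 + 0.014
The largest term is for 1: 9.78.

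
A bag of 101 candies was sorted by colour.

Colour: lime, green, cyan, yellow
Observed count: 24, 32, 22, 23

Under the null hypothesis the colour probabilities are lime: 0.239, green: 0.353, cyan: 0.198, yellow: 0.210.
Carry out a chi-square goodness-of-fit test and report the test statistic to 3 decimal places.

0.727

Expected counts E_i = n·p_i: 101×0.239 = 24.139, 101×0.353 = 35.653, 101×0.198 = 19.998, 101×0.210 = 21.21.
lime: (24 − 24.139)²/24.139 = 0.019321/24.139 = 0.0008
green: (32 − 35.653)²/35.653 = 13.344409/35.653 = 0.3743
cyan: (22 − 19.998)²/19.998 = 4.008004/19.998 = 0.2004
yellow: (23 − 21.21)²/21.21 = 3.2041/21.21 = 0.1511
Sum = 0.727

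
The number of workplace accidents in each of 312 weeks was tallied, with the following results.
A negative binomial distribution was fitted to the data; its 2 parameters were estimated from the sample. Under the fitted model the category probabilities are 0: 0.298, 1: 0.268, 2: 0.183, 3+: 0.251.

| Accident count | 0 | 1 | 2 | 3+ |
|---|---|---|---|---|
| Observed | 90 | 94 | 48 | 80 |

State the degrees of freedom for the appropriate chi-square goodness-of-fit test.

1

There are k = 4 categories and 2 parameters estimated from the data, so df = 4 − 1 − 2 = 1.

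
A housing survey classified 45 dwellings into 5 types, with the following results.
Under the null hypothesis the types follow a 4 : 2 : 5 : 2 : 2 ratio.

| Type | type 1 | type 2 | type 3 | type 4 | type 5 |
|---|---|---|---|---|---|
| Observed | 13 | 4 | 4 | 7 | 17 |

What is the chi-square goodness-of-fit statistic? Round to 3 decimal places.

29.150

Ratio total = 15. Expected counts: 45×4/15 = 12, 45×2/15 = 6, 45×5/15 = 15, 45×2/15 = 6, 45×2/15 = 6.
χ² = (13−12)²/12 + (4−6)²/6 + (4−15)²/15 + (7−6)²/6 + (17−6)²/6
   = 0.0833 + 0.6667 + 8.0667 + 0.1667 + 20.1667
Sum = 29.150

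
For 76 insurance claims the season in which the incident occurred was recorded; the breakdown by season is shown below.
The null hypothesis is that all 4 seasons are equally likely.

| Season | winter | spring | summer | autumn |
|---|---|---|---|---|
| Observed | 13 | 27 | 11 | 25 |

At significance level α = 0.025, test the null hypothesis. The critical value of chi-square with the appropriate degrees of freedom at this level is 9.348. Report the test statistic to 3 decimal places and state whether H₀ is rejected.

Under H₀ each category has probability 1/4, so each expected count is 76/4 = 19.
winter: (13 − 19)²/19 = 36/19 = 1.8947
spring: (27 − 19)²/19 = 64/19 = 3.3684
summer: (11 − 19)²/19 = 64/19 = 3.3684
autumn: (25 − 19)²/19 = 36/19 = 1.8947
Sum = 10.526
df = 3. Since 10.526 > 9.348, we reject H₀.

10.526; reject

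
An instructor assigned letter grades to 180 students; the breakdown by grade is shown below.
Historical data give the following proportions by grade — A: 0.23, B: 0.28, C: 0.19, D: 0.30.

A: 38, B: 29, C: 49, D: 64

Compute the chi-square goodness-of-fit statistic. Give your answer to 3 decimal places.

17.622

Expected counts E_i = n·p_i: 180×0.23 = 41.4, 180×0.28 = 50.4, 180×0.19 = 34.2, 180×0.30 = 54.
cat         O        E   (O−E)²/E
A          38     41.4     0.2792
B          29     50.4     9.0865
C          49     34.2     6.4047
D          64       54     1.8519
Sum = 17.622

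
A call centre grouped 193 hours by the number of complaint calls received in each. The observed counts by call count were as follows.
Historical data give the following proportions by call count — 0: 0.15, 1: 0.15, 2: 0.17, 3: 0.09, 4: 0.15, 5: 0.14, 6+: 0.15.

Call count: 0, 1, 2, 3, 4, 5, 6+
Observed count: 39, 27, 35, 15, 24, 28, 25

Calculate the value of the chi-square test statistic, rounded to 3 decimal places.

Expected counts E_i = n·p_i: 193×0.15 = 28.95, 193×0.15 = 28.95, 193×0.17 = 32.81, 193×0.09 = 17.37, 193×0.15 = 28.95, 193×0.14 = 27.02, 193×0.15 = 28.95.
χ² = (39−28.95)²/28.95 + (27−28.95)²/28.95 + (35−32.81)²/32.81 + (15−17.37)²/17.37 + (24−28.95)²/28.95 + (28−27.02)²/27.02 + (25−28.95)²/28.95
   = 3.4889 + 0.1313 + 0.1462 + 0.3234 + 0.8464 + 0.0355 + 0.5389
Sum = 5.511

5.511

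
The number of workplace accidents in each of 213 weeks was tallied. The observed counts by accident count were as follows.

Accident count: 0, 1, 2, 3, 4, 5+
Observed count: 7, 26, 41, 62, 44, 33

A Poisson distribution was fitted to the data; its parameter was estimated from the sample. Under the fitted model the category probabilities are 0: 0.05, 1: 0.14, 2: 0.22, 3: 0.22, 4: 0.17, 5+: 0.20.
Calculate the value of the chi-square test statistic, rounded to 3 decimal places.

Expected counts E_i = n·p_i: 213×0.05 = 10.65, 213×0.14 = 29.82, 213×0.22 = 46.86, 213×0.22 = 46.86, 213×0.17 = 36.21, 213×0.20 = 42.6.
cat         O        E   (O−E)²/E
0           7    10.65     1.2509
1          26    29.82     0.4893
2          41    46.86     0.7328
3          62    46.86     4.8916
4          44    36.21     1.6759
5+         33     42.6     2.1634
Sum = 11.204

11.204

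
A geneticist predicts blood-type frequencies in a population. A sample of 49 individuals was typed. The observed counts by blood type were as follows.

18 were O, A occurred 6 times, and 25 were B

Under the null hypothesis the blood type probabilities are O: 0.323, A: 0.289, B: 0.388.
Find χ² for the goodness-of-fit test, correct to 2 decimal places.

Expected counts E_i = n·p_i: 49×0.323 = 15.827, 49×0.289 = 14.161, 49×0.388 = 19.012.
χ² = (18−15.827)²/15.827 + (6−14.161)²/14.161 + (25−19.012)²/19.012
   = 0.298 + 4.703 + 1.886
Sum = 6.89

6.89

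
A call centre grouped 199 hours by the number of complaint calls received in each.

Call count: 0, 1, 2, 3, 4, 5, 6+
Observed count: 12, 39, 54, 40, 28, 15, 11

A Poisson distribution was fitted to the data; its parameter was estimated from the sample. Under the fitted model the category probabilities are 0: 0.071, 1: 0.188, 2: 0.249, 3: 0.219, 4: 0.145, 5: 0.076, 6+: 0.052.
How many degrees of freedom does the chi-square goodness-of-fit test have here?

5

There are k = 7 categories and 1 parameter estimated from the data, so df = 7 − 1 − 1 = 5.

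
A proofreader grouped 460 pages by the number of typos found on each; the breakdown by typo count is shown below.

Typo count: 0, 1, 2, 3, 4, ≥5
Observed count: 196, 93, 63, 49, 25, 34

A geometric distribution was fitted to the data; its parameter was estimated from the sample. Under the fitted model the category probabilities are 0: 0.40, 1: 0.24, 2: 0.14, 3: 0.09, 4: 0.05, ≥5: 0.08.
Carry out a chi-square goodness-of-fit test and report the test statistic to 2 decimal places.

Expected counts E_i = n·p_i: 460×0.40 = 184, 460×0.24 = 110.4, 460×0.14 = 64.4, 460×0.09 = 41.4, 460×0.05 = 23, 460×0.08 = 36.8.
0: (196 − 184)²/184 = 144/184 = 0.783
1: (93 − 110.4)²/110.4 = 302.76/110.4 = 2.742
2: (63 − 64.4)²/64.4 = 1.96/64.4 = 0.030
3: (49 − 41.4)²/41.4 = 57.76/41.4 = 1.395
4: (25 − 23)²/23 = 4/23 = 0.174
≥5: (34 − 36.8)²/36.8 = 7.84/36.8 = 0.213
Sum = 5.34

5.34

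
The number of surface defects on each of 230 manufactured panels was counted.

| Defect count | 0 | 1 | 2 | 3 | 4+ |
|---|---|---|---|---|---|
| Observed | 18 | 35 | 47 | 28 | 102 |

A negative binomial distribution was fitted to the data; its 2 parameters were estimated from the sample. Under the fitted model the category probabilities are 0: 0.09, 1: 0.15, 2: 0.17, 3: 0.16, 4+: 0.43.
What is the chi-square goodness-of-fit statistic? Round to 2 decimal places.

4.16

Expected counts E_i = n·p_i: 230×0.09 = 20.7, 230×0.15 = 34.5, 230×0.17 = 39.1, 230×0.16 = 36.8, 230×0.43 = 98.9.
cat         O        E   (O−E)²/E
0          18     20.7      0.352
1          35     34.5      0.007
2          47     39.1      1.596
3          28     36.8      2.104
4+        102     98.9      0.097
Sum = 4.16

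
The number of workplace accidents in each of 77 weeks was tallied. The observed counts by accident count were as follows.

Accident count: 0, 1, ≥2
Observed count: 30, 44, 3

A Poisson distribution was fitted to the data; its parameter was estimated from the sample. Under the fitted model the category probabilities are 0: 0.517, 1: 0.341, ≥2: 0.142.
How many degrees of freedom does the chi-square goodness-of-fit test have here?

There are k = 3 categories and 1 parameter estimated from the data, so df = 3 − 1 − 1 = 1.

1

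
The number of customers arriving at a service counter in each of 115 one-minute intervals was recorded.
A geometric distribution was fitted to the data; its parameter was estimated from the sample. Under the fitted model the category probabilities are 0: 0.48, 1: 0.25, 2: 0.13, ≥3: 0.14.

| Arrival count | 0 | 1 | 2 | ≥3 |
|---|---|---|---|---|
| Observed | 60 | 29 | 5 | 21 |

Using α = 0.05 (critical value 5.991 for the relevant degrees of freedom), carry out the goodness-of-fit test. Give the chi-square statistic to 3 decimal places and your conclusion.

Expected counts E_i = n·p_i: 115×0.48 = 55.2, 115×0.25 = 28.75, 115×0.13 = 14.95, 115×0.14 = 16.1.
cat         O        E   (O−E)²/E
0          60     55.2     0.4174
1          29    28.75     0.0022
2           5    14.95     6.6222
≥3         21     16.1     1.4913
Sum = 8.533
df = 2. Since 8.533 > 5.991, we reject H₀.

8.533; reject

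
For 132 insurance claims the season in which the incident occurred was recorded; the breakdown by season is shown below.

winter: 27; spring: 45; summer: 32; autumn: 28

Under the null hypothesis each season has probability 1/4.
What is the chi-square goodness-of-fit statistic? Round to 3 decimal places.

Under H₀ each category has probability 1/4, so each expected count is 132/4 = 33.
cat         O        E   (O−E)²/E
winter     27       33     1.0909
spring     45       33     4.3636
summer     32       33     0.0303
autumn     28       33     0.7576
Sum = 6.242

6.242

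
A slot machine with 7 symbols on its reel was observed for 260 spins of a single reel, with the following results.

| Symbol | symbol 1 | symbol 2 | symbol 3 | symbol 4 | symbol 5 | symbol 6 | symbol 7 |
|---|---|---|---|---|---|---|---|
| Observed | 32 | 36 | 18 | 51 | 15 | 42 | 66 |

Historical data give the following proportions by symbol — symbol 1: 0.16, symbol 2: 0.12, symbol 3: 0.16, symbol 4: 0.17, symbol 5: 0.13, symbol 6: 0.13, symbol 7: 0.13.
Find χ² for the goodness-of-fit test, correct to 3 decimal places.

60.510

Expected counts E_i = n·p_i: 260×0.16 = 41.6, 260×0.12 = 31.2, 260×0.16 = 41.6, 260×0.17 = 44.2, 260×0.13 = 33.8, 260×0.13 = 33.8, 260×0.13 = 33.8.
χ² = (32−41.6)²/41.6 + (36−31.2)²/31.2 + (18−41.6)²/41.6 + (51−44.2)²/44.2 + (15−33.8)²/33.8 + (42−33.8)²/33.8 + (66−33.8)²/33.8
   = 2.2154 + 0.7385 + 13.3885 + 1.0462 + 10.4568 + 1.9893 + 30.6757
Sum = 60.510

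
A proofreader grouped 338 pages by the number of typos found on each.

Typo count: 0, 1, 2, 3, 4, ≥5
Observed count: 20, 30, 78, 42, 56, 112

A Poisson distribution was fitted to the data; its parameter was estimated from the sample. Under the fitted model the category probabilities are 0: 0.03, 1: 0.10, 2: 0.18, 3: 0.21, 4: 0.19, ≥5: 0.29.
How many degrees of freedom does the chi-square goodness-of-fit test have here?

4

There are k = 6 categories and 1 parameter estimated from the data, so df = 6 − 1 − 1 = 4.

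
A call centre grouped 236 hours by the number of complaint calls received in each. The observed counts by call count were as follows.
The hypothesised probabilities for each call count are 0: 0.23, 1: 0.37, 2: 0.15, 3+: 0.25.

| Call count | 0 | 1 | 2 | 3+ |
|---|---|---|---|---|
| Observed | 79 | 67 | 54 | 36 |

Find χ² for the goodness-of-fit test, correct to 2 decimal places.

34.73

Expected counts E_i = n·p_i: 236×0.23 = 54.28, 236×0.37 = 87.32, 236×0.15 = 35.4, 236×0.25 = 59.
χ² = (79−54.28)²/54.28 + (67−87.32)²/87.32 + (54−35.4)²/35.4 + (36−59)²/59
   = 11.258 + 4.729 + 9.773 + 8.966
Sum = 34.73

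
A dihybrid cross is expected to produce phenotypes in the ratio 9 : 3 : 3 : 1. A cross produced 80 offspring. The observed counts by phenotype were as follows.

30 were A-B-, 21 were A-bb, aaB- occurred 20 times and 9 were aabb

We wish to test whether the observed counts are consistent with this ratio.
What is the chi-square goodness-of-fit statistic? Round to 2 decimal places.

12.27

Ratio total = 16. Expected counts: 80×9/16 = 45, 80×3/16 = 15, 80×3/16 = 15, 80×1/16 = 5.
cat         O        E   (O−E)²/E
A-B-       30       45      5.000
A-bb       21       15      2.400
aaB-       20       15      1.667
aabb        9        5      3.200
Sum = 12.27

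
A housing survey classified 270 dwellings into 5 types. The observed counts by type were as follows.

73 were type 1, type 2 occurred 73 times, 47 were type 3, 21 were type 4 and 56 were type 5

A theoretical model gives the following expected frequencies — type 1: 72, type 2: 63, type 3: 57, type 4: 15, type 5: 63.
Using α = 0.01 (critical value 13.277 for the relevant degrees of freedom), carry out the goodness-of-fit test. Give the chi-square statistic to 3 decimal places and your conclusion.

χ² = (73−72)²/72 + (73−63)²/63 + (47−57)²/57 + (21−15)²/15 + (56−63)²/63
   = 0.0139 + 1.5873 + 1.7544 + 2.4000 + 0.7778
Sum = 6.533
df = 4. Since 6.533 < 13.277, we do not reject H₀.

6.533; do not reject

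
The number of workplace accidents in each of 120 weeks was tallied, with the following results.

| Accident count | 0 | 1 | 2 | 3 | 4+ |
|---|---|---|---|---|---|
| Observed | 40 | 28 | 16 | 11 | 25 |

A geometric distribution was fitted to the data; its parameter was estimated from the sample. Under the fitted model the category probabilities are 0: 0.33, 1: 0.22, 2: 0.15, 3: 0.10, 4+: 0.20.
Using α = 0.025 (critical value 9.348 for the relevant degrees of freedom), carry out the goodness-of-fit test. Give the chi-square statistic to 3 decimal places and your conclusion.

Expected counts E_i = n·p_i: 120×0.33 = 39.6, 120×0.22 = 26.4, 120×0.15 = 18, 120×0.10 = 12, 120×0.20 = 24.
cat         O        E   (O−E)²/E
0          40     39.6     0.0040
1          28     26.4     0.0970
2          16       18     0.2222
3          11       12     0.0833
4+         25       24     0.0417
Sum = 0.448
df = 3. Since 0.448 < 9.348, we do not reject H₀.

0.448; do not reject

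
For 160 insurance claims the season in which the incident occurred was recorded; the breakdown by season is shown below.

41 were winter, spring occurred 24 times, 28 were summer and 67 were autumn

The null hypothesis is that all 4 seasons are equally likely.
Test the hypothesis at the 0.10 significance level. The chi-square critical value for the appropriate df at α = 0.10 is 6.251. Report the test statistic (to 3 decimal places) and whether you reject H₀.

Expected count for each of the 4 categories: 160/4 = 40.
cat         O        E   (O−E)²/E
winter     41       40     0.0250
spring     24       40     6.4000
summer     28       40     3.6000
autumn     67       40    18.2250
Sum = 28.250
df = 3. Since 28.250 > 6.251, we reject H₀.

28.250; reject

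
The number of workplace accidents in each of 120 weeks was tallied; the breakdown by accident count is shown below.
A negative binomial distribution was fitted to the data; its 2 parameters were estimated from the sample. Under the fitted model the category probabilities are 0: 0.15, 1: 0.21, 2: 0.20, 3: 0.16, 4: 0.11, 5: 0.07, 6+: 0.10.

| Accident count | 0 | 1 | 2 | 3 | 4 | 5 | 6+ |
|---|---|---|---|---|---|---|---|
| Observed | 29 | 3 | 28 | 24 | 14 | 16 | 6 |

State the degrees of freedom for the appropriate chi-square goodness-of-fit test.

4

There are k = 7 categories and 2 parameters estimated from the data, so df = 7 − 1 − 2 = 4.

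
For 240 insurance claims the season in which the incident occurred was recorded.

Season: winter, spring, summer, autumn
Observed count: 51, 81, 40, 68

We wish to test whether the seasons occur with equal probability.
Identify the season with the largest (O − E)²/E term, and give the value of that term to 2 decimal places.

Under H₀ each category has probability 1/4, so each expected count is 240/4 = 60.
cat         O        E   (O−E)²/E
winter     51       60      1.350
spring     81       60      7.350
summer     40       60      6.667
autumn     68       60      1.067
The largest term is for spring: 7.35.

spring, 7.35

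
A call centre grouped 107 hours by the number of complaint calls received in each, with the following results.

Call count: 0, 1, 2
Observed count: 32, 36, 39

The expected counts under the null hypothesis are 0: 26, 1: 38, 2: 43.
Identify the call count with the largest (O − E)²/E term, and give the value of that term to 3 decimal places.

0, 1.385

χ² = (32−26)²/26 + (36−38)²/38 + (39−43)²/43
   = 1.3846 + 0.1053 + 0.3721
The largest term is for 0: 1.385.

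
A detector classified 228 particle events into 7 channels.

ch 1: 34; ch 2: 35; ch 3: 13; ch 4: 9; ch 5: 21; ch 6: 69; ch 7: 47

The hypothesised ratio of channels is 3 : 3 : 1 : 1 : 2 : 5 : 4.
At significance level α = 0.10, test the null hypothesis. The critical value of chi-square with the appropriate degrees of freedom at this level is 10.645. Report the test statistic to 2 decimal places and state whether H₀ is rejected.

Ratio total = 19. Expected counts: 228×3/19 = 36, 228×3/19 = 36, 228×1/19 = 12, 228×1/19 = 12, 228×2/19 = 24, 228×5/19 = 60, 228×4/19 = 48.
χ² = (34−36)²/36 + (35−36)²/36 + (13−12)²/12 + (9−12)²/12 + (21−24)²/24 + (69−60)²/60 + (47−48)²/48
   = 0.111 + 0.028 + 0.083 + 0.750 + 0.375 + 1.350 + 0.021
Sum = 2.72
df = 6. Since 2.72 < 10.645, we do not reject H₀.

2.72; do not reject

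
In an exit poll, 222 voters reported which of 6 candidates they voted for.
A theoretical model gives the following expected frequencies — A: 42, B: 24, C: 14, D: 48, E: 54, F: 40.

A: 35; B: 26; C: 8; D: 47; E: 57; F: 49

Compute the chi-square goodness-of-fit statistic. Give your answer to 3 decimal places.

6.117

cat         O        E   (O−E)²/E
A          35       42     1.1667
B          26       24     0.1667
C           8       14     2.5714
D          47       48     0.0208
E          57       54     0.1667
F          49       40     2.0250
Sum = 6.117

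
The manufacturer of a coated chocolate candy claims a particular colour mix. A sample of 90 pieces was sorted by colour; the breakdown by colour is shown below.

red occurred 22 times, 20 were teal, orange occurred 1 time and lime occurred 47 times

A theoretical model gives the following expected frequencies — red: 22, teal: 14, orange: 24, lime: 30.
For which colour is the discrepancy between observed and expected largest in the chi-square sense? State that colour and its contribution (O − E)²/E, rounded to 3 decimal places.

orange, 22.042

cat         O        E   (O−E)²/E
red        22       22     0.0000
teal       20       14     2.5714
orange      1       24    22.0417
lime       47       30     9.6333
The largest term is for orange: 22.042.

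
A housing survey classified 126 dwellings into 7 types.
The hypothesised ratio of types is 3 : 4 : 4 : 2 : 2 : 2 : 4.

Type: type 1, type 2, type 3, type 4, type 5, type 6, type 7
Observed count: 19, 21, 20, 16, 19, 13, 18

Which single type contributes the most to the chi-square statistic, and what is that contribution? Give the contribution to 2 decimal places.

type 5, 4.08

Ratio total = 21. Expected counts: 126×3/21 = 18, 126×4/21 = 24, 126×4/21 = 24, 126×2/21 = 12, 126×2/21 = 12, 126×2/21 = 12, 126×4/21 = 24.
type 1: (19 − 18)²/18 = 1/18 = 0.056
type 2: (21 − 24)²/24 = 9/24 = 0.375
type 3: (20 − 24)²/24 = 16/24 = 0.667
type 4: (16 − 12)²/12 = 16/12 = 1.333
type 5: (19 − 12)²/12 = 49/12 = 4.083
type 6: (13 − 12)²/12 = 1/12 = 0.083
type 7: (18 − 24)²/24 = 36/24 = 1.500
The largest term is for type 5: 4.08.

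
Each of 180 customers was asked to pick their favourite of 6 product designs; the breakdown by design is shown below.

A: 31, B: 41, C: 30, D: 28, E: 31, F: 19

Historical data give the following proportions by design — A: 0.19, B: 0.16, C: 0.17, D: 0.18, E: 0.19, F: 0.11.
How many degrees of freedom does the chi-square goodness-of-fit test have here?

5

There are k = 6 categories and no parameters were estimated from the data, so df = 6 − 1 = 5.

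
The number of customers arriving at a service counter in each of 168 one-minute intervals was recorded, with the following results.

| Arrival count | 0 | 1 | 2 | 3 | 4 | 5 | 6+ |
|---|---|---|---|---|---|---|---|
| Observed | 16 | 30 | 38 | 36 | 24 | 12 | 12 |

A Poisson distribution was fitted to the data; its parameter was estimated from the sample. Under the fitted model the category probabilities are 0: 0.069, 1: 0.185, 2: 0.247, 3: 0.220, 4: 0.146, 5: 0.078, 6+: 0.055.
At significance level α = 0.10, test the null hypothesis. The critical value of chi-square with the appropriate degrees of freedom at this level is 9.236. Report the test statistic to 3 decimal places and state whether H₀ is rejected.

2.962; do not reject

Expected counts E_i = n·p_i: 168×0.069 = 11.592, 168×0.185 = 31.08, 168×0.247 = 41.496, 168×0.220 = 36.96, 168×0.146 = 24.528, 168×0.078 = 13.104, 168×0.055 = 9.24.
χ² = (16−11.592)²/11.592 + (30−31.08)²/31.08 + (38−41.496)²/41.496 + (36−36.96)²/36.96 + (24−24.528)²/24.528 + (12−13.104)²/13.104 + (12−9.24)²/9.24
   = 1.6762 + 0.0375 + 0.2945 + 0.0249 + 0.0114 + 0.0930 + 0.8244
Sum = 2.962
df = 5. Since 2.962 < 9.236, we do not reject H₀.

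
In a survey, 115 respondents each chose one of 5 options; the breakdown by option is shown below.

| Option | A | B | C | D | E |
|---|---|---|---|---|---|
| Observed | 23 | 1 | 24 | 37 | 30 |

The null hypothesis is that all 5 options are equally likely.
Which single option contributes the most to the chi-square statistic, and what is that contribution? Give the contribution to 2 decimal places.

Under H₀ each category has probability 1/5, so each expected count is 115/5 = 23.
χ² = (23−23)²/23 + (1−23)²/23 + (24−23)²/23 + (37−23)²/23 + (30−23)²/23
   = 0.000 + 21.043 + 0.043 + 8.522 + 2.130
The largest term is for B: 21.04.

B, 21.04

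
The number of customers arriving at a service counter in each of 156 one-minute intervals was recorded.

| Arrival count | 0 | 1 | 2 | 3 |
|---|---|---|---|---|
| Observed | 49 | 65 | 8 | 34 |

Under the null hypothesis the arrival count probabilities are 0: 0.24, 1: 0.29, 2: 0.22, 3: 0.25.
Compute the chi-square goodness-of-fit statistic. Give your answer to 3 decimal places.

33.026

Expected counts E_i = n·p_i: 156×0.24 = 37.44, 156×0.29 = 45.24, 156×0.22 = 34.32, 156×0.25 = 39.
cat         O        E   (O−E)²/E
0          49    37.44     3.5693
1          65    45.24     8.6308
2           8    34.32    20.1848
3          34       39     0.6410
Sum = 33.026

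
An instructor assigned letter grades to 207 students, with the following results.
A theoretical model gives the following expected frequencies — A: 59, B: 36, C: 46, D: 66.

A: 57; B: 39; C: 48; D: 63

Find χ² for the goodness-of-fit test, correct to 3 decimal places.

χ² = (57−59)²/59 + (39−36)²/36 + (48−46)²/46 + (63−66)²/66
   = 0.0678 + 0.2500 + 0.0870 + 0.1364
Sum = 0.541

0.541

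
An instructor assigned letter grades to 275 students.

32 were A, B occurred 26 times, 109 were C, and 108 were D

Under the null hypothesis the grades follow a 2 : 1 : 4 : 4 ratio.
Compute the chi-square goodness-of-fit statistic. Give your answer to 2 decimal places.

Ratio total = 11. Expected counts: 275×2/11 = 50, 275×1/11 = 25, 275×4/11 = 100, 275×4/11 = 100.
A: (32 − 50)²/50 = 324/50 = 6.480
B: (26 − 25)²/25 = 1/25 = 0.040
C: (109 − 100)²/100 = 81/100 = 0.810
D: (108 − 100)²/100 = 64/100 = 0.640
Sum = 7.97

7.97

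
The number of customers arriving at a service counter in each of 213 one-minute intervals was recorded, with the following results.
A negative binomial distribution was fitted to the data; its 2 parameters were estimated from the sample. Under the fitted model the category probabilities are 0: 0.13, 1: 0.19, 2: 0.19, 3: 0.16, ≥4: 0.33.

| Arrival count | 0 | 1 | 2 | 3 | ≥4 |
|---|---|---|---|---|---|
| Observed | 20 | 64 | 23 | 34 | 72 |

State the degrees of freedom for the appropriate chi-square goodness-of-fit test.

There are k = 5 categories and 2 parameters estimated from the data, so df = 5 − 1 − 2 = 2.

2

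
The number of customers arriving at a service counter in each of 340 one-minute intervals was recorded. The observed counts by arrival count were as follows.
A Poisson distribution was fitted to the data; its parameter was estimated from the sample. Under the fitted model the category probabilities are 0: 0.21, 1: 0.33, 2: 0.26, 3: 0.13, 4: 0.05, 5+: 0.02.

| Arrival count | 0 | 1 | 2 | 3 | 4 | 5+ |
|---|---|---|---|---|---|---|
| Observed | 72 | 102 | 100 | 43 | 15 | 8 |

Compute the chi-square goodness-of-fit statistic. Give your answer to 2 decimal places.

Expected counts E_i = n·p_i: 340×0.21 = 71.4, 340×0.33 = 112.2, 340×0.26 = 88.4, 340×0.13 = 44.2, 340×0.05 = 17, 340×0.02 = 6.8.
cat         O        E   (O−E)²/E
0          72     71.4      0.005
1         102    112.2      0.927
2         100     88.4      1.522
3          43     44.2      0.033
4          15       17      0.235
5+          8      6.8      0.212
Sum = 2.93

2.93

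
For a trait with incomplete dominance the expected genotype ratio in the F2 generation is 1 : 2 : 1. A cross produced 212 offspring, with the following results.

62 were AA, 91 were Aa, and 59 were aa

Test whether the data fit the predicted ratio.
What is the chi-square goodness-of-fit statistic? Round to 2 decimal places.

Ratio total = 4. Expected counts: 212×1/4 = 53, 212×2/4 = 106, 212×1/4 = 53.
χ² = (62−53)²/53 + (91−106)²/106 + (59−53)²/53
   = 1.528 + 2.123 + 0.679
Sum = 4.33

4.33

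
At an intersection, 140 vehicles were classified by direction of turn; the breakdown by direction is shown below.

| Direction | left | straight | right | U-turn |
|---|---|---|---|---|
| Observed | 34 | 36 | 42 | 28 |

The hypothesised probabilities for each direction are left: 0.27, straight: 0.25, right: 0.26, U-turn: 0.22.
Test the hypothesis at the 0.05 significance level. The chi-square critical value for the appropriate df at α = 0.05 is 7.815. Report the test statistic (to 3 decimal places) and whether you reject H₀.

1.527; do not reject

Expected counts E_i = n·p_i: 140×0.27 = 37.8, 140×0.25 = 35, 140×0.26 = 36.4, 140×0.22 = 30.8.
χ² = (34−37.8)²/37.8 + (36−35)²/35 + (42−36.4)²/36.4 + (28−30.8)²/30.8
   = 0.3820 + 0.0286 + 0.8615 + 0.2545
Sum = 1.527
df = 3. Since 1.527 < 7.815, we do not reject H₀.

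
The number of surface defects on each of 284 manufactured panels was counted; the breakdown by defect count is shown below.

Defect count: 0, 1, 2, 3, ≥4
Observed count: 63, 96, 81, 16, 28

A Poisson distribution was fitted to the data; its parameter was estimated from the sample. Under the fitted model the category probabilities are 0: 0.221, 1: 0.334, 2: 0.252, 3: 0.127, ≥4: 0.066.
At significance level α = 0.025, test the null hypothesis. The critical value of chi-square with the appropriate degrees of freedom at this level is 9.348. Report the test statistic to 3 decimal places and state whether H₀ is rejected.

16.994; reject

Expected counts E_i = n·p_i: 284×0.221 = 62.764, 284×0.334 = 94.856, 284×0.252 = 71.568, 284×0.127 = 36.068, 284×0.066 = 18.744.
χ² = (63−62.764)²/62.764 + (96−94.856)²/94.856 + (81−71.568)²/71.568 + (16−36.068)²/36.068 + (28−18.744)²/18.744
   = 0.0009 + 0.0138 + 1.2431 + 11.1657 + 4.5707
Sum = 16.994
df = 3. Since 16.994 > 9.348, we reject H₀.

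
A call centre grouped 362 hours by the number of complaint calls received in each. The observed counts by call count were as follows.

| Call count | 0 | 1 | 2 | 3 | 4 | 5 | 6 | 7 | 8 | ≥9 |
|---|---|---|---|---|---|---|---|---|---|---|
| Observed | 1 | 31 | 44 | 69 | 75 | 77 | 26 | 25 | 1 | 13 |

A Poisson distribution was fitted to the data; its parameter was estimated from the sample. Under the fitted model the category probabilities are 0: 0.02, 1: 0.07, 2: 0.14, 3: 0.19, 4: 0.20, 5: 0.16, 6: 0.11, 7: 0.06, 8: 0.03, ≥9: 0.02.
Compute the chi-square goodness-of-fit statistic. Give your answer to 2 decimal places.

32.73

Expected counts E_i = n·p_i: 362×0.02 = 7.24, 362×0.07 = 25.34, 362×0.14 = 50.68, 362×0.19 = 68.78, 362×0.20 = 72.4, 362×0.16 = 57.92, 362×0.11 = 39.82, 362×0.06 = 21.72, 362×0.03 = 10.86, 362×0.02 = 7.24.
cat         O        E   (O−E)²/E
0           1     7.24      5.378
1          31    25.34      1.264
2          44    50.68      0.880
3          69    68.78      0.001
4          75     72.4      0.093
5          77    57.92      6.285
6          26    39.82      4.796
7          25    21.72      0.495
8           1    10.86      8.952
≥9         13     7.24      4.583
Sum = 32.73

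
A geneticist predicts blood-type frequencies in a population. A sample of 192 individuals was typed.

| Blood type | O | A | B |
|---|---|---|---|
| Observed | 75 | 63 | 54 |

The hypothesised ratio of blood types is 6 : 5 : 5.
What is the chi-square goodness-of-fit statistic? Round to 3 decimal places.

0.875

Ratio total = 16. Expected counts: 192×6/16 = 72, 192×5/16 = 60, 192×5/16 = 60.
O: (75 − 72)²/72 = 9/72 = 0.1250
A: (63 − 60)²/60 = 9/60 = 0.1500
B: (54 − 60)²/60 = 36/60 = 0.6000
Sum = 0.875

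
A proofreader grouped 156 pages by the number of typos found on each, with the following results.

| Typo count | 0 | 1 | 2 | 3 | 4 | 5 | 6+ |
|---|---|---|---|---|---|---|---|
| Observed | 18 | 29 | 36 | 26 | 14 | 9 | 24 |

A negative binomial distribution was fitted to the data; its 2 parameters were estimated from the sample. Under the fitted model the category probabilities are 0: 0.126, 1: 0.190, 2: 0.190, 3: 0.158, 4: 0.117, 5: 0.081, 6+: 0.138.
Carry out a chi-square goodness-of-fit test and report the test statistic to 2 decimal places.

3.91

Expected counts E_i = n·p_i: 156×0.126 = 19.656, 156×0.190 = 29.64, 156×0.190 = 29.64, 156×0.158 = 24.648, 156×0.117 = 18.252, 156×0.081 = 12.636, 156×0.138 = 21.528.
0: (18 − 19.656)²/19.656 = 2.742336/19.656 = 0.140
1: (29 − 29.64)²/29.64 = 0.4096/29.64 = 0.014
2: (36 − 29.64)²/29.64 = 40.4496/29.64 = 1.365
3: (26 − 24.648)²/24.648 = 1.827904/24.648 = 0.074
4: (14 − 18.252)²/18.252 = 18.079504/18.252 = 0.991
5: (9 − 12.636)²/12.636 = 13.220496/12.636 = 1.046
6+: (24 − 21.528)²/21.528 = 6.110784/21.528 = 0.284
Sum = 3.91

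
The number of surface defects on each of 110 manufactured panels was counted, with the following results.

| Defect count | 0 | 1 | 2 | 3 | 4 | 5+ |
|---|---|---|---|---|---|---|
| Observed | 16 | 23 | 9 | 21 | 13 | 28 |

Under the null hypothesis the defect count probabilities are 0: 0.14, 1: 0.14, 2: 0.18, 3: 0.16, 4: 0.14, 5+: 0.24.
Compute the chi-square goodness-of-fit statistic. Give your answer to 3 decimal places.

Expected counts E_i = n·p_i: 110×0.14 = 15.4, 110×0.14 = 15.4, 110×0.18 = 19.8, 110×0.16 = 17.6, 110×0.14 = 15.4, 110×0.24 = 26.4.
0: (16 − 15.4)²/15.4 = 0.36/15.4 = 0.0234
1: (23 − 15.4)²/15.4 = 57.76/15.4 = 3.7506
2: (9 − 19.8)²/19.8 = 116.64/19.8 = 5.8909
3: (21 − 17.6)²/17.6 = 11.56/17.6 = 0.6568
4: (13 − 15.4)²/15.4 = 5.76/15.4 = 0.3740
5+: (28 − 26.4)²/26.4 = 2.56/26.4 = 0.0970
Sum = 10.793

10.793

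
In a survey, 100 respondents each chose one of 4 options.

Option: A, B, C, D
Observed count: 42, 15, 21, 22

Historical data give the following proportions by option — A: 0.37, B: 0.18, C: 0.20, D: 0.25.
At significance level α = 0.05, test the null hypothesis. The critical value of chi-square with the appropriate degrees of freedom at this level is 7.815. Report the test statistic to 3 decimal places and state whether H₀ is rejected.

Expected counts E_i = n·p_i: 100×0.37 = 37, 100×0.18 = 18, 100×0.20 = 20, 100×0.25 = 25.
A: (42 − 37)²/37 = 25/37 = 0.6757
B: (15 − 18)²/18 = 9/18 = 0.5000
C: (21 − 20)²/20 = 1/20 = 0.0500
D: (22 − 25)²/25 = 9/25 = 0.3600
Sum = 1.586
df = 3. Since 1.586 < 7.815, we do not reject H₀.

1.586; do not reject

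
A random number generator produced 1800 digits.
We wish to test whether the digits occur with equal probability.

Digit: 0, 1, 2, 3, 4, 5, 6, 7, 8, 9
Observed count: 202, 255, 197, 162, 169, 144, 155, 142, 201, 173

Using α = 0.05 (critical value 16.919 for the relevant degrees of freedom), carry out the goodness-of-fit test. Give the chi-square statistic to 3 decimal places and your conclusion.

59.433; reject

Expected count for each of the 10 categories: 1800/10 = 180.
0: (202 − 180)²/180 = 484/180 = 2.6889
1: (255 − 180)²/180 = 5625/180 = 31.2500
2: (197 − 180)²/180 = 289/180 = 1.6056
3: (162 − 180)²/180 = 324/180 = 1.8000
4: (169 − 180)²/180 = 121/180 = 0.6722
5: (144 − 180)²/180 = 1296/180 = 7.2000
6: (155 − 180)²/180 = 625/180 = 3.4722
7: (142 − 180)²/180 = 1444/180 = 8.0222
8: (201 − 180)²/180 = 441/180 = 2.4500
9: (173 − 180)²/180 = 49/180 = 0.2722
Sum = 59.433
df = 9. Since 59.433 > 16.919, we reject H₀.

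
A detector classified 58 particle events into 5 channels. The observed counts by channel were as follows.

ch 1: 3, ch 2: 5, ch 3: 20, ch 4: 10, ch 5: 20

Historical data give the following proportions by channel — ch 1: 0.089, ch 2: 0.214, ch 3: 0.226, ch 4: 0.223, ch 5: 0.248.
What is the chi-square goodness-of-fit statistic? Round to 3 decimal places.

Expected counts E_i = n·p_i: 58×0.089 = 5.162, 58×0.214 = 12.412, 58×0.226 = 13.108, 58×0.223 = 12.934, 58×0.248 = 14.384.
cat         O        E   (O−E)²/E
ch 1        3    5.162     0.9055
ch 2        5   12.412     4.4262
ch 3       20   13.108     3.6237
ch 4       10   12.934     0.6656
ch 5       20   14.384     2.1927
Sum = 11.814

11.814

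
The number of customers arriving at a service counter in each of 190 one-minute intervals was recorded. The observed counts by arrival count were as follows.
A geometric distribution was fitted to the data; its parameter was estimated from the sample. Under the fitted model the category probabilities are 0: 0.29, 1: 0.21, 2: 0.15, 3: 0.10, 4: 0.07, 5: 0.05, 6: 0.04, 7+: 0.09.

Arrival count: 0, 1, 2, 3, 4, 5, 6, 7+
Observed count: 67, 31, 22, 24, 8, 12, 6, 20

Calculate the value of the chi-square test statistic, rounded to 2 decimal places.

Expected counts E_i = n·p_i: 190×0.29 = 55.1, 190×0.21 = 39.9, 190×0.15 = 28.5, 190×0.10 = 19, 190×0.07 = 13.3, 190×0.05 = 9.5, 190×0.04 = 7.6, 190×0.09 = 17.1.
0: (67 − 55.1)²/55.1 = 141.61/55.1 = 2.570
1: (31 − 39.9)²/39.9 = 79.21/39.9 = 1.985
2: (22 − 28.5)²/28.5 = 42.25/28.5 = 1.482
3: (24 − 19)²/19 = 25/19 = 1.316
4: (8 − 13.3)²/13.3 = 28.09/13.3 = 2.112
5: (12 − 9.5)²/9.5 = 6.25/9.5 = 0.658
6: (6 − 7.6)²/7.6 = 2.56/7.6 = 0.337
7+: (20 − 17.1)²/17.1 = 8.41/17.1 = 0.492
Sum = 10.95

10.95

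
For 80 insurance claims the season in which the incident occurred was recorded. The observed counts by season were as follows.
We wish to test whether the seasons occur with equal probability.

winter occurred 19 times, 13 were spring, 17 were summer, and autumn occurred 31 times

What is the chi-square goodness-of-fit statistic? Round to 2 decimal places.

Expected count for each of the 4 categories: 80/4 = 20.
χ² = (19−20)²/20 + (13−20)²/20 + (17−20)²/20 + (31−20)²/20
   = 0.050 + 2.450 + 0.450 + 6.050
Sum = 9.00

9.00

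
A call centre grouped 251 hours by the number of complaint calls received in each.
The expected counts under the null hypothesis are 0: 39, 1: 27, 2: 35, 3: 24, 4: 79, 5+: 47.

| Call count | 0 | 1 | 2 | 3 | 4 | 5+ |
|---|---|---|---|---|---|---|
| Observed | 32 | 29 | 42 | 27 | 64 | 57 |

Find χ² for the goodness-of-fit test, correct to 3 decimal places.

8.155

cat         O        E   (O−E)²/E
0          32       39     1.2564
1          29       27     0.1481
2          42       35     1.4000
3          27       24     0.3750
4          64       79     2.8481
5+         57       47     2.1277
Sum = 8.155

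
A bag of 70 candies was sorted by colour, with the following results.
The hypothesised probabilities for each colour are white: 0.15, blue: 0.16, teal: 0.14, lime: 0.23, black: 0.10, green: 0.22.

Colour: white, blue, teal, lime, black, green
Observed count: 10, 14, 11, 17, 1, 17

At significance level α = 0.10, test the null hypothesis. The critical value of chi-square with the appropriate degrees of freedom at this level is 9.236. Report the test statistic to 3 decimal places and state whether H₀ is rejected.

6.230; do not reject

Expected counts E_i = n·p_i: 70×0.15 = 10.5, 70×0.16 = 11.2, 70×0.14 = 9.8, 70×0.23 = 16.1, 70×0.10 = 7, 70×0.22 = 15.4.
white: (10 − 10.5)²/10.5 = 0.25/10.5 = 0.0238
blue: (14 − 11.2)²/11.2 = 7.84/11.2 = 0.7000
teal: (11 − 9.8)²/9.8 = 1.44/9.8 = 0.1469
lime: (17 − 16.1)²/16.1 = 0.81/16.1 = 0.0503
black: (1 − 7)²/7 = 36/7 = 5.1429
green: (17 − 15.4)²/15.4 = 2.56/15.4 = 0.1662
Sum = 6.230
df = 5. Since 6.230 < 9.236, we do not reject H₀.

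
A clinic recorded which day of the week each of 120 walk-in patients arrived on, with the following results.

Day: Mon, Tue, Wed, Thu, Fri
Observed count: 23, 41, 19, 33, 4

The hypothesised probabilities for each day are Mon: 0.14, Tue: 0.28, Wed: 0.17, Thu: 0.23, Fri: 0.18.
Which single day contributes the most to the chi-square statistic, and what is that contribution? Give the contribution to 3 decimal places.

Fri, 14.341

Expected counts E_i = n·p_i: 120×0.14 = 16.8, 120×0.28 = 33.6, 120×0.17 = 20.4, 120×0.23 = 27.6, 120×0.18 = 21.6.
Mon: (23 − 16.8)²/16.8 = 38.44/16.8 = 2.2881
Tue: (41 − 33.6)²/33.6 = 54.76/33.6 = 1.6298
Wed: (19 − 20.4)²/20.4 = 1.96/20.4 = 0.0961
Thu: (33 − 27.6)²/27.6 = 29.16/27.6 = 1.0565
Fri: (4 − 21.6)²/21.6 = 309.76/21.6 = 14.3407
The largest term is for Fri: 14.341.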